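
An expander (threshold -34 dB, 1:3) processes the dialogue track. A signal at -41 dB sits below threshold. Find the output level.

Undershoot = (-34) − (-41) = 7 dB.
At 1:3, that expands to 21 dB under threshold.
Output = -34 − 21 = -55 dB.

-55 dB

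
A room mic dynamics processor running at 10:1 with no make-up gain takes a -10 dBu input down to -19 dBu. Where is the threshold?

Gain reduction = -10 − (-19) = 9 dB; output overshoot = GR / (R − 1) = 9 / 9 = 1 dB.
Threshold = output − output overshoot = -19 − 1 = -20 dBu.

-20 dBu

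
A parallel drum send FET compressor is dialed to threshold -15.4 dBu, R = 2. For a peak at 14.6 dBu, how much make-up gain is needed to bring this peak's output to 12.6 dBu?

13 dB

The peak compresses to -15.4 + 30/2 = -0.4 dBu.
To reach 12.6 dBu requires 12.6 − (-0.4) = 13 dB of make-up.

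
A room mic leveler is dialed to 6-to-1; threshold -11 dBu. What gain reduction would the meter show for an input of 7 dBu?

15 dB

7 dBu exceeds the threshold by 18 dB.
After 6:1 compression the overshoot becomes 18/6 = 3 dB.
GR = overshoot in − overshoot out = 18 − 3 = 15 dB.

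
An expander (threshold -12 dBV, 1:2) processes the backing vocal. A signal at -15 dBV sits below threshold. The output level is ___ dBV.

-18 dBV

Undershoot = (-12) − (-15) = 3 dB.
At 1:2, that expands to 6 dB under threshold.
Output = -12 − 6 = -18 dBV.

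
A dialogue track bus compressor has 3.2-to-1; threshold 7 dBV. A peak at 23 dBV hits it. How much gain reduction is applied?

23 dBV exceeds the threshold by 16 dB.
After 3.2:1 compression the overshoot becomes 16/3.2 = 5 dB.
GR = overshoot in − overshoot out = 16 − 5 = 11 dB.

11 dB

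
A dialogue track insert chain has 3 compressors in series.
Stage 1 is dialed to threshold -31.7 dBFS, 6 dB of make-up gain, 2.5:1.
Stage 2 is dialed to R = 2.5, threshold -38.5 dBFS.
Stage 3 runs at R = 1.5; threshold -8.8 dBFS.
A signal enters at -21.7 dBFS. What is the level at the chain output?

Stage 1: 10 dB above -31.7 dBFS, reduced 2.5:1 to 4 dB above → -27.7 dBFS; +6 dB make-up → -21.7 dBFS.
Stage 2: -21.7 dBFS is 16.8 dB over -38.5 dBFS; at 2.5:1 that becomes 6.72 dB over, giving -31.78 dBFS.
Stage 3: below threshold (-31.78 ≤ -8.8); passes unchanged; output -31.78 dBFS.

-31.78 dBFS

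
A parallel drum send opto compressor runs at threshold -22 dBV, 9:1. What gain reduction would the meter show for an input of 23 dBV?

40 dB

Overshoot = 23 − (-22) = 45 dB.
A 9:1 ratio leaves 5 dB of that excess.
So the signal is attenuated by 45 − 5 = 40 dB.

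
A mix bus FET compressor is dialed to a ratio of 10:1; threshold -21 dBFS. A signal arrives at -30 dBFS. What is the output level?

-30 dBFS

-30 dBFS is 9 dB below the -21 dBFS threshold, so no gain reduction is applied.
Output = input = -30 dBFS.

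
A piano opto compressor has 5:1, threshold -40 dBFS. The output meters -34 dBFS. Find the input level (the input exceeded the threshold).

Post-compression overshoot = -34 − (-40) = 6 dB.
Undo the ratio: input overshoot = 6 × 5 = 30 dB, giving input = -10 dBFS.

-10 dBFS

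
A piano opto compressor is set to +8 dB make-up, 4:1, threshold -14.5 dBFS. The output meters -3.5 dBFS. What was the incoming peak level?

-2.5 dBFS

Remove make-up: -3.5 − 8 = -11.5 dBFS.
That's 3 dB above the -14.5 dBFS threshold.
Before 4:1 compression the overshoot was 3 × 4 = 12 dB, so input = -14.5 + 12 = -2.5 dBFS.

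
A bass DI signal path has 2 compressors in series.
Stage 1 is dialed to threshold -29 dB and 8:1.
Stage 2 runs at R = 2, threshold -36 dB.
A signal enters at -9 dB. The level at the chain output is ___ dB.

-31.25 dB

Stage 1: 20 dB above -29 dB, reduced 8:1 to 2.5 dB above → -26.5 dB.
Stage 2: 9.5 dB above -36 dB, reduced 2:1 to 4.75 dB above → -31.25 dB.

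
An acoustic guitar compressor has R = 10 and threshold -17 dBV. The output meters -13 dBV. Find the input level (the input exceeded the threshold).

23 dBV

The compressed level sits -13 − (-17) = 4 dB over threshold.
Input overshoot = R × output overshoot = 40 dB → input = -17 + 40 = 23 dBV.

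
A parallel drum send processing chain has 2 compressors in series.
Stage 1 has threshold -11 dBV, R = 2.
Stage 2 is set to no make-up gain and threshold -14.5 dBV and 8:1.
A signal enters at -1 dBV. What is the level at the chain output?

-13.4375 dBV

Stage 1: 10 dB above -11 dBV, reduced 2:1 to 5 dB above → -6 dBV.
Stage 2: overshoot 8.5 dB → 8.5/8 = 1.0625 dB → -13.4375 dBV.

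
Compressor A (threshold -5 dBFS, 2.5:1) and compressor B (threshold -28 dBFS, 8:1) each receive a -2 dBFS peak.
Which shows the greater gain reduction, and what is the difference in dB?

B, by 20.95 dB

A: 3 dB over, compressed to 1.2 dB over, so 1.8 dB of GR.
B: 26 dB over, compressed to 3.25 dB over, so 22.75 dB of GR.
B applies 20.95 dB more gain reduction.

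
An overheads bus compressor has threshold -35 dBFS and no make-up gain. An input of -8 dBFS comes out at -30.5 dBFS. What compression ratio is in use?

6:1

Input overshoot = -8 − (-35) = 27 dB; output overshoot = -30.5 − (-35) = 4.5 dB.
Ratio = 27 / 4.5 = 6.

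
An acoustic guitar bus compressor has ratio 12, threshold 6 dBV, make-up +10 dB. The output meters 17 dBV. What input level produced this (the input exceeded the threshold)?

Stripping the +10 dB make-up gives 7 dBV at the gain stage.
Post-compression overshoot = 7 − 6 = 1 dB.
Input overshoot = R × output overshoot = 12 dB → input = 6 + 12 = 18 dBV.

18 dBV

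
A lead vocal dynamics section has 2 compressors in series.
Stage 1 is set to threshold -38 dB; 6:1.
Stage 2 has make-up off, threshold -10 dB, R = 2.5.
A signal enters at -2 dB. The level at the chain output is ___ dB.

-32 dB

Stage 1: overshoot 36 dB → 36/6 = 6 dB → -32 dB.
Stage 2: -32 dB is at or below the -10 dB threshold — no compression; output -32 dB.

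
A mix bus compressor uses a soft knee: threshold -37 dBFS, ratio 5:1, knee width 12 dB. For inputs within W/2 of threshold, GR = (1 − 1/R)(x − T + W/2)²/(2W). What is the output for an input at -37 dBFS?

x − T + W/2 = -37 − (-37) + 6 = 6.
GR = (1 − 1/5) × 6² / 24 = 0.8 × 36 / 24 = 1.2 dB.
Output = -37 − 1.2 = -38.2 dBFS.

-38.2 dBFS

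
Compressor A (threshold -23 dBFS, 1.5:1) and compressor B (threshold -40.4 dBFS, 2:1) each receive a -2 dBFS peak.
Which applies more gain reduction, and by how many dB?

A: GR = 21 − 21/1.5 = 7 dB.
B: GR = 38.4 − 38.4/2 = 19.2 dB.
Difference: 12.2 dB in favour of B.

B, by 12.2 dB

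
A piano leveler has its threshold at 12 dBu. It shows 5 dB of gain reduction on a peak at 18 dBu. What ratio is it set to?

Input overshoot = 18 − 12 = 6 dB.
Output overshoot = 6 − 5 = 1 dB.
Ratio = input overshoot / output overshoot = 6 / 1 = 6.

6:1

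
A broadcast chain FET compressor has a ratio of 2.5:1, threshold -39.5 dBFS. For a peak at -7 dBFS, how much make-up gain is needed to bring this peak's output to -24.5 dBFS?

2 dB

The peak compresses to -39.5 + 32.5/2.5 = -26.5 dBFS.
To reach -24.5 dBFS requires -24.5 − (-26.5) = 2 dB of make-up.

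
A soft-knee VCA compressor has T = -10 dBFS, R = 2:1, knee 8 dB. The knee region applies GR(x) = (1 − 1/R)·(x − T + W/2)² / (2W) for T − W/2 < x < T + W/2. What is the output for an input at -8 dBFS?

x − T + W/2 = -8 − (-10) + 4 = 6.
GR = (1 − 1/2) × 6² / 16 = 0.5 × 36 / 16 = 1.125 dB.
Output = -8 − 1.125 = -9.125 dBFS.

-9.125 dBFS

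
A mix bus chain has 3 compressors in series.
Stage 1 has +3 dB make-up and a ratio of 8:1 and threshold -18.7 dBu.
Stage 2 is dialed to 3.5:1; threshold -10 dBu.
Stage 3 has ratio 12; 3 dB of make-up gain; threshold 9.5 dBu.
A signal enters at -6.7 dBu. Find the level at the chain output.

-11.2 dBu

Stage 1: overshoot 12 dB → 12/8 = 1.5 dB → -17.2 dBu; +3 dB make-up → -14.2 dBu.
Stage 2: -14.2 dBu is at or below the -10 dBu threshold — no compression; output -14.2 dBu.
Stage 3: -14.2 dBu ≤ 9.5 dBu, so stage 3 doesn't engage; make-up brings it to -11.2 dBu.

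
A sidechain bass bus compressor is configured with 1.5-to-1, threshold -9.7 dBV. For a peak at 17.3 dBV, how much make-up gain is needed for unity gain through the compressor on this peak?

9 dB

Without make-up, output = threshold + overshoot/1.5 = -9.7 + 18 = 8.3 dBV.
Gap to target: 9 dB.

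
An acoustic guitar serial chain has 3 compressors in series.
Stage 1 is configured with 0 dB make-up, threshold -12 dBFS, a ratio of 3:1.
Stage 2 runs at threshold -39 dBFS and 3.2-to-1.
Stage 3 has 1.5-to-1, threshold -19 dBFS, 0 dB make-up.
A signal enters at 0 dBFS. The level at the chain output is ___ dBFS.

-29.3125 dBFS

Stage 1: 12 dB above -12 dBFS, reduced 3:1 to 4 dB above → -8 dBFS.
Stage 2: overshoot 31 dB → 31/3.2 = 9.6875 dB → -29.3125 dBFS.
Stage 3: -29.3125 dBFS is at or below the -19 dBFS threshold — no compression; output -29.3125 dBFS.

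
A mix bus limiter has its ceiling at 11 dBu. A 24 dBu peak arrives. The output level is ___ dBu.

A brickwall limiter is an ∞:1 compressor: any input above the ceiling is clamped to 11 dBu.

11 dBu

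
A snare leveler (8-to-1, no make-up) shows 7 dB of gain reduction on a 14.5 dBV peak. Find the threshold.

Let T be the threshold. Output overshoot = (input overshoot)/R, so 7.5 − T = (14.5 − T)/8.
8·(7.5 − T) = 14.5 − T → 7·T = 60 − 14.5 = 45.5.
T = 45.5/7 = 6.5 dBV.

6.5 dBV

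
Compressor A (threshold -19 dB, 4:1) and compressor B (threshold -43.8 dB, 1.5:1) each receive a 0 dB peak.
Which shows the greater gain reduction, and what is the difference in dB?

A: overshoot 19 dB → output overshoot 4.75 dB → GR 14.25 dB.
B: overshoot 43.8 dB → output overshoot 29.2 dB → GR 14.6 dB.
B applies 0.35 dB more gain reduction.

B, by 0.35 dB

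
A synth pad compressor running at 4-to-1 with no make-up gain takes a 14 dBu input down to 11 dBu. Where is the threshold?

Let T be the threshold. Output overshoot = (input overshoot)/R, so 11 − T = (14 − T)/4.
4·(11 − T) = 14 − T → 3·T = 44 − 14 = 30.
T = 30/3 = 10 dBu.

10 dBu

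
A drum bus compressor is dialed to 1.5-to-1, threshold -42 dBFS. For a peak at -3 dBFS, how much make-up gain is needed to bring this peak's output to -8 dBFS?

8 dB

Without make-up, output = threshold + overshoot/1.5 = -42 + 26 = -16 dBFS.
Gap to target: 8 dB.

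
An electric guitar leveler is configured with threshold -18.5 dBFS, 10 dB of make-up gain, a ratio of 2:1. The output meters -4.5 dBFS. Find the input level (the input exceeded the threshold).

Stripping the +10 dB make-up gives -14.5 dBFS at the gain stage.
That's 4 dB above the -18.5 dBFS threshold.
Undo the ratio: input overshoot = 4 × 2 = 8 dB, giving input = -10.5 dBFS.

-10.5 dBFS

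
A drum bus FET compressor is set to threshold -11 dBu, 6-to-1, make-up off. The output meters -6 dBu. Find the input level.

Post-compression overshoot = -6 − (-11) = 5 dB.
Before 6:1 compression the overshoot was 5 × 6 = 30 dB, so input = -11 + 30 = 19 dBu.

19 dBu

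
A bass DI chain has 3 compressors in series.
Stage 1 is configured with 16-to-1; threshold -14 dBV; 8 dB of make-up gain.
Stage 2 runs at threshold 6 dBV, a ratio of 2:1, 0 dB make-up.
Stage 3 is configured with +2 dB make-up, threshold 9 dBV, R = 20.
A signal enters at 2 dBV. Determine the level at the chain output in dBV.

-3 dBV

Stage 1: overshoot 16 dB → 16/16 = 1 dB → -13 dBV; +8 dB make-up → -5 dBV.
Stage 2: -5 dBV is at or below the 6 dBV threshold — no compression; output -5 dBV.
Stage 3: below threshold (-5 ≤ 9); passes unchanged; make-up brings it to -3 dBV.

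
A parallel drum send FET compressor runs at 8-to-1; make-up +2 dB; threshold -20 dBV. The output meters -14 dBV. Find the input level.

12 dBV

Stripping the +2 dB make-up gives -16 dBV at the gain stage.
The compressed level sits -16 − (-20) = 4 dB over threshold.
Input overshoot = R × output overshoot = 32 dB → input = -20 + 32 = 12 dBV.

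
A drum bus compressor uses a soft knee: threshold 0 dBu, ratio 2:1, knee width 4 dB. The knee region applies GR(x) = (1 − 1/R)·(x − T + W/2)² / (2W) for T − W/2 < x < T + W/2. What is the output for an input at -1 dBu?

x − T + W/2 = -1 − 0 + 2 = 1.
GR = (1 − 1/2) × 1² / 8 = 0.5 × 1 / 8 = 0.0625 dB.
Output = -1 − 0.0625 = -1.0625 dBu.

-1.0625 dBu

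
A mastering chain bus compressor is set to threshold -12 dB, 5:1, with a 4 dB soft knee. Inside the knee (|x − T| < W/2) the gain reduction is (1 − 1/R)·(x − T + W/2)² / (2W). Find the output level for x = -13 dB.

x − T + W/2 = -13 − (-12) + 2 = 1.
GR = (1 − 1/5) × 1² / 8 = 0.8 × 1 / 8 = 0.1 dB.
Output = -13 − 0.1 = -13.1 dB.

-13.1 dB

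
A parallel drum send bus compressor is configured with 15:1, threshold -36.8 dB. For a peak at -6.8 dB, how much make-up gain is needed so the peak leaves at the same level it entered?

Without make-up, output = threshold + overshoot/15 = -36.8 + 2 = -34.8 dB.
Gap to target: 28 dB.

28 dB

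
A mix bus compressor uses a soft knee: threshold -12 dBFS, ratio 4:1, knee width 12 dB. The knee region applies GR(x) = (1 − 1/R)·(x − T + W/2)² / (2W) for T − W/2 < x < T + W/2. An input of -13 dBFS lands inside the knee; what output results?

-13.78125 dBFS

x − T + W/2 = -13 − (-12) + 6 = 5.
GR = (1 − 1/4) × 5² / 24 = 0.75 × 25 / 24 = 0.78125 dB.
Output = -13 − 0.78125 = -13.78125 dBFS.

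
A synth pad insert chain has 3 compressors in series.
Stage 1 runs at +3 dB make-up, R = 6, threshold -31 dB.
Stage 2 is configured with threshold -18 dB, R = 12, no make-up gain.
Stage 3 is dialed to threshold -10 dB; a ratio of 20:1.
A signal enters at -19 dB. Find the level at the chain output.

Stage 1: overshoot 12 dB → 12/6 = 2 dB → -29 dB; +3 dB make-up → -26 dB.
Stage 2: -26 dB ≤ -18 dB, so stage 2 doesn't engage; output -26 dB.
Stage 3: -26 dB is at or below the -10 dB threshold — no compression; output -26 dB.

-26 dB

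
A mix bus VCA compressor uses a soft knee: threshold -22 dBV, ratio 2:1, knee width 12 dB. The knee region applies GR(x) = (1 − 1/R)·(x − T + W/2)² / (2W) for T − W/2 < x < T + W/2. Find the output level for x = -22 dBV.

-22.75 dBV

x − T + W/2 = -22 − (-22) + 6 = 6.
GR = (1 − 1/2) × 6² / 24 = 0.5 × 36 / 24 = 0.75 dB.
Output = -22 − 0.75 = -22.75 dBV.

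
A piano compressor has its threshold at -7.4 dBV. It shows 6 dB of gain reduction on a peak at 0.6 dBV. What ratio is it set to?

Input overshoot = 0.6 − (-7.4) = 8 dB.
Output overshoot = 8 − 6 = 2 dB.
Ratio = input overshoot / output overshoot = 8 / 2 = 4.

4:1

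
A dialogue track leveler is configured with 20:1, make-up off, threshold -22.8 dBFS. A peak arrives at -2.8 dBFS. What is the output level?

The input is 20 dB above the -22.8 dBFS threshold.
20:1 compression reduces that to 20/20 = 1 dB over.
Output = -22.8 + 1 = -21.8 dBFS.

-21.8 dBFS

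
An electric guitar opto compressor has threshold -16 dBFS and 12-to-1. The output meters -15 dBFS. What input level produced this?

The compressed level sits -15 − (-16) = 1 dB over threshold.
Before 12:1 compression the overshoot was 1 × 12 = 12 dB, so input = -16 + 12 = -4 dBFS.

-4 dBFS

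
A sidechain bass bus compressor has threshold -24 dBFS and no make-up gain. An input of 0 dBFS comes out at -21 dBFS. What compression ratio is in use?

8:1

Input overshoot = 0 − (-24) = 24 dB; output overshoot = -21 − (-24) = 3 dB.
Ratio = 24 / 3 = 8.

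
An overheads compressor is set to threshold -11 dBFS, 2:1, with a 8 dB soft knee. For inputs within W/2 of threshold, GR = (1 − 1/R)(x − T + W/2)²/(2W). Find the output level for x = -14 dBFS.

-14.03125 dBFS

x − T + W/2 = -14 − (-11) + 4 = 1.
GR = (1 − 1/2) × 1² / 16 = 0.5 × 1 / 16 = 0.03125 dB.
Output = -14 − 0.03125 = -14.03125 dBFS.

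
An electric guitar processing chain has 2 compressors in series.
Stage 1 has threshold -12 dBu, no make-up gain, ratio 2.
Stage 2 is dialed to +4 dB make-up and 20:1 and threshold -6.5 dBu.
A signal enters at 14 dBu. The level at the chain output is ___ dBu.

-2.125 dBu

Stage 1: 14 dBu is 26 dB over -12 dBu; at 2:1 that becomes 13 dB over, giving 1 dBu.
Stage 2: 7.5 dB above -6.5 dBu, reduced 20:1 to 0.375 dB above → -6.125 dBu; +4 dB make-up → -2.125 dBu.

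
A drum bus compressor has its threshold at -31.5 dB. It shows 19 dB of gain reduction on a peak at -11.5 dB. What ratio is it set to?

Input overshoot = -11.5 − (-31.5) = 20 dB.
Output overshoot = 20 − 19 = 1 dB.
Ratio = input overshoot / output overshoot = 20 / 1 = 20.

20:1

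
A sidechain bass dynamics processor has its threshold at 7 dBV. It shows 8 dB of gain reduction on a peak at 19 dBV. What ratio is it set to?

3:1

Input overshoot = 19 − 7 = 12 dB.
Output overshoot = 12 − 8 = 4 dB.
Ratio = input overshoot / output overshoot = 12 / 4 = 3.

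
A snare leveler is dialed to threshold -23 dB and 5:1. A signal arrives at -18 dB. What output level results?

-22 dB

-18 dB sits 5 dB over threshold.
At 5:1 the overshoot is divided by 5, leaving 1 dB above threshold.
That puts the output at -22 dB.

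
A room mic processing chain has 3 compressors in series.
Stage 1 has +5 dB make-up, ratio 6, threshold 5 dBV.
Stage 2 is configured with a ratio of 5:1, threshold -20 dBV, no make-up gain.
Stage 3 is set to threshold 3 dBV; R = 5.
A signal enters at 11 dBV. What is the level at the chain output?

Stage 1: overshoot 6 dB → 6/6 = 1 dB → 6 dBV; +5 dB make-up → 11 dBV.
Stage 2: 11 dBV is 31 dB over -20 dBV; at 5:1 that becomes 6.2 dB over, giving -13.8 dBV.
Stage 3: -13.8 dBV ≤ 3 dBV, so stage 3 doesn't engage; output -13.8 dBV.

-13.8 dBV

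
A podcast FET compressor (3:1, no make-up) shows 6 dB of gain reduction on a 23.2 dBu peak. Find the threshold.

14.2 dBu

Let T be the threshold. Output overshoot = (input overshoot)/R, so 17.2 − T = (23.2 − T)/3.
3·(17.2 − T) = 23.2 − T → 2·T = 51.6 − 23.2 = 28.4.
T = 28.4/2 = 14.2 dBu.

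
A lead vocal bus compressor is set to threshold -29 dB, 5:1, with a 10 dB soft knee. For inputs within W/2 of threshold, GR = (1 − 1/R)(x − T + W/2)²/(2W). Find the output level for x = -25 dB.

x − T + W/2 = -25 − (-29) + 5 = 9.
GR = (1 − 1/5) × 9² / 20 = 0.8 × 81 / 20 = 3.24 dB.
Output = -25 − 3.24 = -28.24 dB.

-28.24 dB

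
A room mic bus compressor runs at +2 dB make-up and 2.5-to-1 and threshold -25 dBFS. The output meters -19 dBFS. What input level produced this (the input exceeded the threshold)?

Before make-up, the level was -19 − 2 = -21 dBFS.
That's 4 dB above the -25 dBFS threshold.
Before 2.5:1 compression the overshoot was 4 × 2.5 = 10 dB, so input = -25 + 10 = -15 dBFS.

-15 dBFS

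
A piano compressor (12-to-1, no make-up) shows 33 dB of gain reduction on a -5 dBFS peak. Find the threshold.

-41 dBFS

Input is 36 dB above T (since output overshoot × R = input overshoot: (-38 − T)·12 = -5 − T gives T = -41 dBFS).
Check: -41 + (-5 − (-41))/12 = -41 + 3 = -38 dBFS. ✓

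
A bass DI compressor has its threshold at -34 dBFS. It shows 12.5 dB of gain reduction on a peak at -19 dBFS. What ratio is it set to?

6:1

Input overshoot = -19 − (-34) = 15 dB.
Output overshoot = 15 − 12.5 = 2.5 dB.
Ratio = input overshoot / output overshoot = 15 / 2.5 = 6.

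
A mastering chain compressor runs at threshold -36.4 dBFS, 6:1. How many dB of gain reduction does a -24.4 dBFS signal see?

Overshoot = -24.4 − (-36.4) = 12 dB.
A 6:1 ratio leaves 2 dB of that excess.
So the signal is attenuated by 12 − 2 = 10 dB.

10 dB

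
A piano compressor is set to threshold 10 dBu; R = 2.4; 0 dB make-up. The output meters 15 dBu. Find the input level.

Post-compression overshoot = 15 − 10 = 5 dB.
Input overshoot = R × output overshoot = 12 dB → input = 10 + 12 = 22 dBu.

22 dBu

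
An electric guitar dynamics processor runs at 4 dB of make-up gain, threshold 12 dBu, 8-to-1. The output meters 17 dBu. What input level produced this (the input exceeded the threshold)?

20 dBu

Before make-up, the level was 17 − 4 = 13 dBu.
The compressed level sits 13 − 12 = 1 dB over threshold.
Undo the ratio: input overshoot = 1 × 8 = 8 dB, giving input = 20 dBu.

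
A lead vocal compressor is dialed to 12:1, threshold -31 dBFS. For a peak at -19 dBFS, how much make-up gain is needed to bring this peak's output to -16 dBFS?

14 dB

Overshoot 12 dB → 12/12 = 1 dB after compression, so the compressed level is -31 + 1 = -30 dBFS.
Make-up = target − compressed = -16 − (-30) = 14 dB.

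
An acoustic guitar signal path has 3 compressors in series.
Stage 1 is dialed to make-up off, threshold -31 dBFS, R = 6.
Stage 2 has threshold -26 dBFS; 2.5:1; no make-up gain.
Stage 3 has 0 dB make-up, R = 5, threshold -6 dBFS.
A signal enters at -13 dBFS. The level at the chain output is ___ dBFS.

-28 dBFS

Stage 1: -13 dBFS is 18 dB over -31 dBFS; at 6:1 that becomes 3 dB over, giving -28 dBFS.
Stage 2: below threshold (-28 ≤ -26); passes unchanged; output -28 dBFS.
Stage 3: -28 dBFS ≤ -6 dBFS, so stage 3 doesn't engage; output -28 dBFS.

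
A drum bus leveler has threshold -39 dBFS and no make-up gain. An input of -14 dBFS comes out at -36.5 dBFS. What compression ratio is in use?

Input overshoot = -14 − (-39) = 25 dB; output overshoot = -36.5 − (-39) = 2.5 dB.
Ratio = 25 / 2.5 = 10.

10:1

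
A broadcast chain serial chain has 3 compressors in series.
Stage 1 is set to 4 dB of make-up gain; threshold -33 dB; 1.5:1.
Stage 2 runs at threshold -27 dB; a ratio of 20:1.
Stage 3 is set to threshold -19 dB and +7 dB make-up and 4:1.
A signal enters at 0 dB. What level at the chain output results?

-19 dB

Stage 1: 0 dB is 33 dB over -33 dB; at 1.5:1 that becomes 22 dB over, giving -11 dB; +4 dB make-up → -7 dB.
Stage 2: 20 dB above -27 dB, reduced 20:1 to 1 dB above → -26 dB.
Stage 3: -26 dB ≤ -19 dB, so stage 3 doesn't engage; make-up brings it to -19 dB.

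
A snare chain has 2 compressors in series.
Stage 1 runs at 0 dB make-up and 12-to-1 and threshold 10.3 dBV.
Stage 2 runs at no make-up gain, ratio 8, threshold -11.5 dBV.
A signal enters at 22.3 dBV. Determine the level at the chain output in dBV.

Stage 1: 12 dB above 10.3 dBV, reduced 12:1 to 1 dB above → 11.3 dBV.
Stage 2: overshoot 22.8 dB → 22.8/8 = 2.85 dB → -8.65 dBV.

-8.65 dBV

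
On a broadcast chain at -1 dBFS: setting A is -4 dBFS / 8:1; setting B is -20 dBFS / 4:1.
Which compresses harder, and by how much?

B, by 11.625 dB

A: overshoot 3 dB → output overshoot 0.375 dB → GR 2.625 dB.
B: overshoot 19 dB → output overshoot 4.75 dB → GR 14.25 dB.
B reduces 11.625 dB more.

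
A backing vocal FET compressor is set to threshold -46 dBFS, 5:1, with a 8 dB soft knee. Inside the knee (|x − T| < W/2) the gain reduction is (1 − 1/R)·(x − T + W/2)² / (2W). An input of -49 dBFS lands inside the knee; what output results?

x − T + W/2 = -49 − (-46) + 4 = 1.
GR = (1 − 1/5) × 1² / 16 = 0.8 × 1 / 16 = 0.05 dB.
Output = -49 − 0.05 = -49.05 dBFS.

-49.05 dBFS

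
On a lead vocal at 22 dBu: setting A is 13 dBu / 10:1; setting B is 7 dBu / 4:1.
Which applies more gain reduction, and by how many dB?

A: 9 dB over, compressed to 0.9 dB over, so 8.1 dB of GR.
B: 15 dB over, compressed to 3.75 dB over, so 11.25 dB of GR.
B applies 3.15 dB more gain reduction.

B, by 3.15 dB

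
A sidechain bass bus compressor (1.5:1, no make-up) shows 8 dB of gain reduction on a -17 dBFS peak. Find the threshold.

-41 dBFS

Input is 24 dB above T (since output overshoot × R = input overshoot: (-25 − T)·1.5 = -17 − T gives T = -41 dBFS).
Check: -41 + (-17 − (-41))/1.5 = -41 + 16 = -25 dBFS. ✓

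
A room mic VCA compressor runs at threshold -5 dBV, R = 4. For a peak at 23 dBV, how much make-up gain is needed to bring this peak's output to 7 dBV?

Without make-up, output = threshold + overshoot/4 = -5 + 7 = 2 dBV.
Gap to target: 5 dB.

5 dB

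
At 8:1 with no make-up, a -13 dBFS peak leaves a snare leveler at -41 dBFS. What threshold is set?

Let T be the threshold. Output overshoot = (input overshoot)/R, so -41 − T = (-13 − T)/8.
8·(-41 − T) = -13 − T → 7·T = -328 − (-13) = -315.
T = -315/7 = -45 dBFS.

-45 dBFS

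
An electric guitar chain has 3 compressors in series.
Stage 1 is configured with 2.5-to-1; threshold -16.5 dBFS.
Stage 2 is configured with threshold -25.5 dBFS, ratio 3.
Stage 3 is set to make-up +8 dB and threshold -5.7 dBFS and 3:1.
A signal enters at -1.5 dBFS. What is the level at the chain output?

Stage 1: 15 dB above -16.5 dBFS, reduced 2.5:1 to 6 dB above → -10.5 dBFS.
Stage 2: 15 dB above -25.5 dBFS, reduced 3:1 to 5 dB above → -20.5 dBFS.
Stage 3: -20.5 dBFS ≤ -5.7 dBFS, so stage 3 doesn't engage; make-up brings it to -12.5 dBFS.

-12.5 dBFS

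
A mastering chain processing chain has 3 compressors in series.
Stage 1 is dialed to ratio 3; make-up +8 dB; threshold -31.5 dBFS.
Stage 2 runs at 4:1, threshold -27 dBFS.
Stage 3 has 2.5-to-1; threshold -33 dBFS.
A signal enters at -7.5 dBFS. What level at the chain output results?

-29.45 dBFS

Stage 1: -7.5 dBFS is 24 dB over -31.5 dBFS; at 3:1 that becomes 8 dB over, giving -23.5 dBFS; +8 dB make-up → -15.5 dBFS.
Stage 2: overshoot 11.5 dB → 11.5/4 = 2.875 dB → -24.125 dBFS.
Stage 3: -24.125 dBFS is 8.875 dB over -33 dBFS; at 2.5:1 that becomes 3.55 dB over, giving -29.45 dBFS.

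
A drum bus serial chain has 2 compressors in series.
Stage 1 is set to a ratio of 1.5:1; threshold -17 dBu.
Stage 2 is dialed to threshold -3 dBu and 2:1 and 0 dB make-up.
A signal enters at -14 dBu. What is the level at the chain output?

-15 dBu

Stage 1: 3 dB above -17 dBu, reduced 1.5:1 to 2 dB above → -15 dBu.
Stage 2: -15 dBu is at or below the -3 dBu threshold — no compression; output -15 dBu.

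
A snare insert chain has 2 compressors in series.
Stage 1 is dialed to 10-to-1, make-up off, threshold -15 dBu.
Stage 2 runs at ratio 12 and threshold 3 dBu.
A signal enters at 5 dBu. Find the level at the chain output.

-13 dBu

Stage 1: 5 dBu is 20 dB over -15 dBu; at 10:1 that becomes 2 dB over, giving -13 dBu.
Stage 2: below threshold (-13 ≤ 3); passes unchanged; output -13 dBu.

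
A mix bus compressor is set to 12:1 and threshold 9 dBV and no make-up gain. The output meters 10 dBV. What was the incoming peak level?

The compressed level sits 10 − 9 = 1 dB over threshold.
Undo the ratio: input overshoot = 1 × 12 = 12 dB, giving input = 21 dBV.

21 dBV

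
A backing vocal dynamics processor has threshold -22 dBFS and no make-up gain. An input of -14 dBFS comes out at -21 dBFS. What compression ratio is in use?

8:1

Input overshoot = -14 − (-22) = 8 dB; output overshoot = -21 − (-22) = 1 dB.
Ratio = 8 / 1 = 8.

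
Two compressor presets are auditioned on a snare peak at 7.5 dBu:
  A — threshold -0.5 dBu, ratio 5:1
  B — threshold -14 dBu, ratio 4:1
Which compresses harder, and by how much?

A: GR = 8 − 8/5 = 6.4 dB.
B: GR = 21.5 − 21.5/4 = 16.125 dB.
B applies 9.725 dB more gain reduction.

B, by 9.725 dB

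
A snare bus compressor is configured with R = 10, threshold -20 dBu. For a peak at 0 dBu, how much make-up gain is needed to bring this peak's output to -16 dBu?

Overshoot 20 dB → 20/10 = 2 dB after compression, so the compressed level is -20 + 2 = -18 dBu.
Make-up = target − compressed = -16 − (-18) = 2 dB.

2 dB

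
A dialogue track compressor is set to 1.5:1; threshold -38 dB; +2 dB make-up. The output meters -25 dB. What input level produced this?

Stripping the +2 dB make-up gives -27 dB at the gain stage.
Post-compression overshoot = -27 − (-38) = 11 dB.
Before 1.5:1 compression the overshoot was 11 × 1.5 = 16.5 dB, so input = -38 + 16.5 = -21.5 dB.

-21.5 dB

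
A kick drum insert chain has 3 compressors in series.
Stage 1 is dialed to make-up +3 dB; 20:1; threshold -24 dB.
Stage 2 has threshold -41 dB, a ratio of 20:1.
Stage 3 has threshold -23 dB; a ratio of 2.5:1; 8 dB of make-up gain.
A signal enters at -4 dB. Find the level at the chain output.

-31.95 dB

Stage 1: overshoot 20 dB → 20/20 = 1 dB → -23 dB; +3 dB make-up → -20 dB.
Stage 2: 21 dB above -41 dB, reduced 20:1 to 1.05 dB above → -39.95 dB.
Stage 3: -39.95 dB ≤ -23 dB, so stage 3 doesn't engage; make-up brings it to -31.95 dB.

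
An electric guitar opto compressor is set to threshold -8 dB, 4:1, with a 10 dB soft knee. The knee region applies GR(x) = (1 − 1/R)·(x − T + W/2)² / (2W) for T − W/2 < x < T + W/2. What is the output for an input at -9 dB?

-9.6 dB

x − T + W/2 = -9 − (-8) + 5 = 4.
GR = (1 − 1/4) × 4² / 20 = 0.75 × 16 / 20 = 0.6 dB.
Output = -9 − 0.6 = -9.6 dB.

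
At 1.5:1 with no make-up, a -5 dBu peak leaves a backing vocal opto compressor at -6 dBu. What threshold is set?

Let T be the threshold. Output overshoot = (input overshoot)/R, so -6 − T = (-5 − T)/1.5.
1.5·(-6 − T) = -5 − T → 0.5·T = -9 − (-5) = -4.
T = -4/0.5 = -8 dBu.

-8 dBu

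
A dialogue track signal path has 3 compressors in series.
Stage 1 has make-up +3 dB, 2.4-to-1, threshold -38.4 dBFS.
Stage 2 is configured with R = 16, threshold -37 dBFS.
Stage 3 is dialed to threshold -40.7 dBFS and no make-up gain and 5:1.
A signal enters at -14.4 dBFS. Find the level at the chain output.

Stage 1: 24 dB above -38.4 dBFS, reduced 2.4:1 to 10 dB above → -28.4 dBFS; +3 dB make-up → -25.4 dBFS.
Stage 2: 11.6 dB above -37 dBFS, reduced 16:1 to 0.725 dB above → -36.275 dBFS.
Stage 3: 4.425 dB above -40.7 dBFS, reduced 5:1 to 0.885 dB above → -39.815 dBFS.

-39.815 dBFS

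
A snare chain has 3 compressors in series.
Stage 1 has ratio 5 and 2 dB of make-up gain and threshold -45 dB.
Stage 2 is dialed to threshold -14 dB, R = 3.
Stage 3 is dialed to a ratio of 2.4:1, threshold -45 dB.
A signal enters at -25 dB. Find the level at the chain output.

Stage 1: 20 dB above -45 dB, reduced 5:1 to 4 dB above → -41 dB; +2 dB make-up → -39 dB.
Stage 2: below threshold (-39 ≤ -14); passes unchanged; output -39 dB.
Stage 3: 6 dB above -45 dB, reduced 2.4:1 to 2.5 dB above → -42.5 dB.

-42.5 dB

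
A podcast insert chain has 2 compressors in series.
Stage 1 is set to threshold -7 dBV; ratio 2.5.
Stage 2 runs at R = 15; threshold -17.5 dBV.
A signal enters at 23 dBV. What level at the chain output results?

Stage 1: overshoot 30 dB → 30/2.5 = 12 dB → 5 dBV.
Stage 2: 22.5 dB above -17.5 dBV, reduced 15:1 to 1.5 dB above → -16 dBV.

-16 dBV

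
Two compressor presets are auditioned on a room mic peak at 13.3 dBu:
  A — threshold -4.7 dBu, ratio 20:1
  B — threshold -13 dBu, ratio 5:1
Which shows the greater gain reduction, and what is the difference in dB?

A: 18 dB over, compressed to 0.9 dB over, so 17.1 dB of GR.
B: 26.3 dB over, compressed to 5.26 dB over, so 21.04 dB of GR.
B applies 3.94 dB more gain reduction.

B, by 3.94 dB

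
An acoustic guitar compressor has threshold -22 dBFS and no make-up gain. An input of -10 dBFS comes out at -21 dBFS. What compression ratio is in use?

12:1

Input overshoot = -10 − (-22) = 12 dB; output overshoot = -21 − (-22) = 1 dB.
Ratio = 12 / 1 = 12.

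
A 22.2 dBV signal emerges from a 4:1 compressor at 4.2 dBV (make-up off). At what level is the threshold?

Gain reduction = 22.2 − 4.2 = 18 dB; output overshoot = GR / (R − 1) = 18 / 3 = 6 dB.
Threshold = output − output overshoot = 4.2 − 6 = -1.8 dBV.

-1.8 dBV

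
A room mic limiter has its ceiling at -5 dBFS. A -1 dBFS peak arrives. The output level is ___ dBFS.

-5 dBFS

A brickwall limiter is an ∞:1 compressor: any input above the ceiling is clamped to -5 dBFS.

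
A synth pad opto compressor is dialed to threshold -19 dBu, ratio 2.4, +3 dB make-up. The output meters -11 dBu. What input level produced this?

-7 dBu

Stripping the +3 dB make-up gives -14 dBu at the gain stage.
Post-compression overshoot = -14 − (-19) = 5 dB.
Undo the ratio: input overshoot = 5 × 2.4 = 12 dB, giving input = -7 dBu.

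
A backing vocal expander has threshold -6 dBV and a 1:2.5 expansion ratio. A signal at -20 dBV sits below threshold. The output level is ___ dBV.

-41 dBV

Below threshold, a 1:2.5 expander applies gain = (2.5−1)×(T − x) of attenuation.
(2.5−1) × 14 = 21 dB, so output = -20 − 21 = -41 dBV.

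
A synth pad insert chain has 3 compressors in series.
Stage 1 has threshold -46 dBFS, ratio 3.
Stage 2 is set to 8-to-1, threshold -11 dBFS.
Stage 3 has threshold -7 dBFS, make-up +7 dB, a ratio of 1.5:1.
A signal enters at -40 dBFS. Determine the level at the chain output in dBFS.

Stage 1: -40 dBFS is 6 dB over -46 dBFS; at 3:1 that becomes 2 dB over, giving -44 dBFS.
Stage 2: -44 dBFS is at or below the -11 dBFS threshold — no compression; output -44 dBFS.
Stage 3: below threshold (-44 ≤ -7); passes unchanged; make-up brings it to -37 dBFS.

-37 dBFS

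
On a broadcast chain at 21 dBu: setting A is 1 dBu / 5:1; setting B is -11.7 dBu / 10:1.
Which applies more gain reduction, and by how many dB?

A: overshoot 20 dB → output overshoot 4 dB → GR 16 dB.
B: overshoot 32.7 dB → output overshoot 3.27 dB → GR 29.43 dB.
Difference: 13.43 dB in favour of B.

B, by 13.43 dB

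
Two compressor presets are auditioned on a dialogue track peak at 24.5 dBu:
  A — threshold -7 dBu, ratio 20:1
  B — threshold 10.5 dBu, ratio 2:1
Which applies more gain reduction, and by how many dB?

A, by 22.925 dB

A: 31.5 dB over, compressed to 1.575 dB over, so 29.925 dB of GR.
B: 14 dB over, compressed to 7 dB over, so 7 dB of GR.
Difference: 22.925 dB in favour of A.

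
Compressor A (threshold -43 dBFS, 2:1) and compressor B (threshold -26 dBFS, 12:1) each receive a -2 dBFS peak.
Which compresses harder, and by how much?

A: overshoot 41 dB → output overshoot 20.5 dB → GR 20.5 dB.
B: overshoot 24 dB → output overshoot 2 dB → GR 22 dB.
B applies 1.5 dB more gain reduction.

B, by 1.5 dB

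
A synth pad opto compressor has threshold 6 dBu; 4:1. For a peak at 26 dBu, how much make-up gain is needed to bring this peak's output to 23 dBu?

The peak compresses to 6 + 20/4 = 11 dBu.
To reach 23 dBu requires 23 − 11 = 12 dB of make-up.

12 dB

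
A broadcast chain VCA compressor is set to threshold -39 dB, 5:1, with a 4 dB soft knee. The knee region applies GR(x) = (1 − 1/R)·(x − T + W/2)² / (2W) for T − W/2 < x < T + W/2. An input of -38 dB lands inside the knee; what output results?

-38.9 dB

x − T + W/2 = -38 − (-39) + 2 = 3.
GR = (1 − 1/5) × 3² / 8 = 0.8 × 9 / 8 = 0.9 dB.
Output = -38 − 0.9 = -38.9 dB.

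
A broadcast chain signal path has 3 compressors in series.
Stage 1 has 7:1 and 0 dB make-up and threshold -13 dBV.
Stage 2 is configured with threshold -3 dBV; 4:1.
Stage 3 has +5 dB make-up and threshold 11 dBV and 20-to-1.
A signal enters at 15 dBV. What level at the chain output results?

Stage 1: 15 dBV is 28 dB over -13 dBV; at 7:1 that becomes 4 dB over, giving -9 dBV.
Stage 2: -9 dBV is at or below the -3 dBV threshold — no compression; output -9 dBV.
Stage 3: -9 dBV is at or below the 11 dBV threshold — no compression; make-up brings it to -4 dBV.

-4 dBV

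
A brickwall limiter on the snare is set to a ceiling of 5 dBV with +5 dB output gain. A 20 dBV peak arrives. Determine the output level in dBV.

A brickwall limiter is an ∞:1 compressor: any input above the ceiling is clamped to 5 dBV.
Output gain then adds 5 dB: 5 + 5 = 10 dBV.

10 dBV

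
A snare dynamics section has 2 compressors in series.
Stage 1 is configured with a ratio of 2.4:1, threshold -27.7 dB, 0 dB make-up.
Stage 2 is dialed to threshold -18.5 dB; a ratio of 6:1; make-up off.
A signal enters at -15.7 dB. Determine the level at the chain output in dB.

-22.7 dB

Stage 1: -15.7 dB is 12 dB over -27.7 dB; at 2.4:1 that becomes 5 dB over, giving -22.7 dB.
Stage 2: -22.7 dB is at or below the -18.5 dB threshold — no compression; output -22.7 dB.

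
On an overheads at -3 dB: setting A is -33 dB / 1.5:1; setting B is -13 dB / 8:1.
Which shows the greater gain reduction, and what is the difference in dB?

A, by 1.25 dB

A: GR = 30 − 30/1.5 = 10 dB.
B: GR = 10 − 10/8 = 8.75 dB.
Difference: 1.25 dB in favour of A.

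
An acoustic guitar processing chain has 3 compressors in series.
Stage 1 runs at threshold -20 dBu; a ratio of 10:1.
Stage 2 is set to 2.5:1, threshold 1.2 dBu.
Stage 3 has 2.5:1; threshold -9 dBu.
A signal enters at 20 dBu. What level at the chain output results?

-16 dBu

Stage 1: 40 dB above -20 dBu, reduced 10:1 to 4 dB above → -16 dBu.
Stage 2: -16 dBu ≤ 1.2 dBu, so stage 2 doesn't engage; output -16 dBu.
Stage 3: below threshold (-16 ≤ -9); passes unchanged; output -16 dBu.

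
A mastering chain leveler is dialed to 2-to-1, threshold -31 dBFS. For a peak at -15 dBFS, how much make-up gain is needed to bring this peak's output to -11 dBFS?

Without make-up, output = threshold + overshoot/2 = -31 + 8 = -23 dBFS.
Gap to target: 12 dB.

12 dB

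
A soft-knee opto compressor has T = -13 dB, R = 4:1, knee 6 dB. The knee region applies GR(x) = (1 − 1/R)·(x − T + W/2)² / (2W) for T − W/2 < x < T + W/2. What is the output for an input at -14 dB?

-14.25 dB

x − T + W/2 = -14 − (-13) + 3 = 2.
GR = (1 − 1/4) × 2² / 12 = 0.75 × 4 / 12 = 0.25 dB.
Output = -14 − 0.25 = -14.25 dB.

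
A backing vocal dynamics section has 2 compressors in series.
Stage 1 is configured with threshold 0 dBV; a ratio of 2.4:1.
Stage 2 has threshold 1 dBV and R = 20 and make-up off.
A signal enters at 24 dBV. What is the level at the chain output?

Stage 1: 24 dBV is 24 dB over 0 dBV; at 2.4:1 that becomes 10 dB over, giving 10 dBV.
Stage 2: 10 dBV is 9 dB over 1 dBV; at 20:1 that becomes 0.45 dB over, giving 1.45 dBV.

1.45 dBV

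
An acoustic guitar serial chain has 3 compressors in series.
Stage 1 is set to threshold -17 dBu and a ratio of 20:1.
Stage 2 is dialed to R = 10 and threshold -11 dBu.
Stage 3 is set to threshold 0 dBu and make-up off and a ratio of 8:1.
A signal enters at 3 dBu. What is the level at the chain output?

Stage 1: 3 dBu is 20 dB over -17 dBu; at 20:1 that becomes 1 dB over, giving -16 dBu.
Stage 2: below threshold (-16 ≤ -11); passes unchanged; output -16 dBu.
Stage 3: below threshold (-16 ≤ 0); passes unchanged; output -16 dBu.

-16 dBu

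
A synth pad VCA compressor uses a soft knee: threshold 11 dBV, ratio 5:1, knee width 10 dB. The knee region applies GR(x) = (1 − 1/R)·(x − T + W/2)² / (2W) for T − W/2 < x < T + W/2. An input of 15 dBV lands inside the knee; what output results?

x − T + W/2 = 15 − 11 + 5 = 9.
GR = (1 − 1/5) × 9² / 20 = 0.8 × 81 / 20 = 3.24 dB.
Output = 15 − 3.24 = 11.76 dBV.

11.76 dBV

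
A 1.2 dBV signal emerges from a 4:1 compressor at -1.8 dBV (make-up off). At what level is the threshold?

Input is 4 dB above T (since output overshoot × R = input overshoot: (-1.8 − T)·4 = 1.2 − T gives T = -2.8 dBV).
Check: -2.8 + (1.2 − (-2.8))/4 = -2.8 + 1 = -1.8 dBV. ✓

-2.8 dBV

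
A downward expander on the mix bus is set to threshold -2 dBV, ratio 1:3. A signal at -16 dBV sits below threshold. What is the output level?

-44 dBV

The input is 14 dB below the -2 dBV threshold.
A 1:3 expander multiplies undershoot by 3: 14 × 3 = 42 dB below threshold.
Output = -2 − 42 = -44 dBV.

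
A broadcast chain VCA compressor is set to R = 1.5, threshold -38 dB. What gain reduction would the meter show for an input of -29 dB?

The signal is 9 dB above threshold.
After 1.5:1 compression the overshoot becomes 9/1.5 = 6 dB.
GR = overshoot in − overshoot out = 9 − 6 = 3 dB.

3 dB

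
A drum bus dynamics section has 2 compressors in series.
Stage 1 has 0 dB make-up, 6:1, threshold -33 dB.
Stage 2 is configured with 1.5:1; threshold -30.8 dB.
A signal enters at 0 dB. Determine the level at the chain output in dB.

Stage 1: 0 dB is 33 dB over -33 dB; at 6:1 that becomes 5.5 dB over, giving -27.5 dB.
Stage 2: overshoot 3.3 dB → 3.3/1.5 = 2.2 dB → -28.6 dB.

-28.6 dB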